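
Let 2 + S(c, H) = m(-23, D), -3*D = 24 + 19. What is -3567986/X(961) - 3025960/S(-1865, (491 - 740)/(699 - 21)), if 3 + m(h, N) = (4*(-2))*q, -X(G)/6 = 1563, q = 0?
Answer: 2839529281/4689 ≈ 6.0557e+5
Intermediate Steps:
D = -43/3 (D = -(24 + 19)/3 = -⅓*43 = -43/3 ≈ -14.333)
X(G) = -9378 (X(G) = -6*1563 = -9378)
m(h, N) = -3 (m(h, N) = -3 + (4*(-2))*0 = -3 - 8*0 = -3 + 0 = -3)
S(c, H) = -5 (S(c, H) = -2 - 3 = -5)
-3567986/X(961) - 3025960/S(-1865, (491 - 740)/(699 - 21)) = -3567986/(-9378) - 3025960/(-5) = -3567986*(-1/9378) - 3025960*(-⅕) = 1783993/4689 + 605192 = 2839529281/4689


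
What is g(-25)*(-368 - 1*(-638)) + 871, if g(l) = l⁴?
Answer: 105469621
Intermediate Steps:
g(-25)*(-368 - 1*(-638)) + 871 = (-25)⁴*(-368 - 1*(-638)) + 871 = 390625*(-368 + 638) + 871 = 390625*270 + 871 = 105468750 + 871 = 105469621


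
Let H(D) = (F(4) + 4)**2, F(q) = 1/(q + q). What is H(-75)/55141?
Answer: 1089/3529024 ≈ 0.00030858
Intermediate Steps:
F(q) = 1/(2*q)
H(D) = 1089/64 (H(D) = ((1/2)/4 + 4)**2 = ((1/2)*(1/4) + 4)**2 = (1/8 + 4)**2 = (33/8)**2 = 1089/64)
H(-75)/55141 = (1089/64)/55141 = (1089/64)*(1/55141) = 1089/3529024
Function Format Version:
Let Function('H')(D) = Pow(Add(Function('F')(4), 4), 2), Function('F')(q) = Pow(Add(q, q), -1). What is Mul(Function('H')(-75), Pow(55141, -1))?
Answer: Rational(1089, 3529024) ≈ 0.00030858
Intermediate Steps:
Function('F')(q) = Mul(Rational(1, 2), Pow(q, -1)) (Function('F')(q) = Pow(Mul(2, q), -1) = Mul(Rational(1, 2), Pow(q, -1)))
Function('H')(D) = Rational(1089, 64) (Function('H')(D) = Pow(Add(Mul(Rational(1, 2), Pow(4, -1)), 4), 2) = Pow(Add(Mul(Rational(1, 2), Rational(1, 4)), 4), 2) = Pow(Add(Rational(1, 8), 4), 2) = Pow(Rational(33, 8), 2) = Rational(1089, 64))
Mul(Function('H')(-75), Pow(55141, -1)) = Mul(Rational(1089, 64), Pow(55141, -1)) = Mul(Rational(1089, 64), Rational(1, 55141)) = Rational(1089, 3529024)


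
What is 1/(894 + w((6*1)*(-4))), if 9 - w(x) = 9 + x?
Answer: 1/918 ≈ 0.0010893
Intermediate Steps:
w(x) = -x (w(x) = 9 - (9 + x) = 9 + (-9 - x) = -x)
1/(894 + w((6*1)*(-4))) = 1/(894 - 6*1*(-4)) = 1/(894 - 6*(-4)) = 1/(894 - 1*(-24)) = 1/(894 + 24) = 1/918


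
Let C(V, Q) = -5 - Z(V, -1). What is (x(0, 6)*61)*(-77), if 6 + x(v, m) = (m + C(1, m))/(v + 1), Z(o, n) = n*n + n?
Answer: 23485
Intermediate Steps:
Z(o, n) = n + n**2 (Z(o, n) = n**2 + n = n + n**2)
C(V, Q) = -5 (C(V, Q) = -5 - (-1)*(1 - 1) = -5 - (-1)*0 = -5 - 1*0 = -5 + 0 = -5)
x(v, m) = -6 + (-5 + m)/(1 + v) (x(v, m) = -6 + (m - 5)/(v + 1) = -6 + (-5 + m)/(1 + v))
(x(0, 6)*61)*(-77) = (((-11 + 6 - 6*0)/(1 + 0))*61)*(-77) = (((-11 + 6 + 0)/1)*61)*(-77) = ((1*(-5))*61)*(-77) = -5*61*(-77) = -305*(-77) = 23485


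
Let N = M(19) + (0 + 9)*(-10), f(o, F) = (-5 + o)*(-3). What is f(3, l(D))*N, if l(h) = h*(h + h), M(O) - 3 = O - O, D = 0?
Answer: -522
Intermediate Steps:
M(O) = 3 (M(O) = 3 + (O - O) = 3 + 0 = 3)
l(h) = 2*h**2 (l(h) = h*(2*h) = 2*h**2)
f(o, F) = 15 - 3*o
N = -87 (N = 3 + (0 + 9)*(-10) = 3 + 9*(-10) = 3 - 90 = -87)
f(3, l(D))*N = (15 - 3*3)*(-87) = (15 - 9)*(-87) = 6*(-87) = -522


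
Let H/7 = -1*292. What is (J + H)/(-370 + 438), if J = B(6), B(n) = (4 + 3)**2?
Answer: -1995/68 ≈ -29.338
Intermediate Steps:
B(n) = 49 (B(n) = 7**2 = 49)
H = -2044 (H = 7*(-1*292) = 7*(-292) = -2044)
J = 49
(J + H)/(-370 + 438) = (49 - 2044)/(-370 + 438) = -1995/68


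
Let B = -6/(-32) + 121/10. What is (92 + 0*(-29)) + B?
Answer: 8343/80 ≈ 104.29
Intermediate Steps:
B = 983/80 (B = -6*(-1/32) + 121*(⅒) = 3/16 + 121/10 = 983/80 ≈ 12.288)
(92 + 0*(-29)) + B = (92 + 0*(-29)) + 983/80 = (92 + 0) + 983/80 = 92 + 983/80 = 8343/80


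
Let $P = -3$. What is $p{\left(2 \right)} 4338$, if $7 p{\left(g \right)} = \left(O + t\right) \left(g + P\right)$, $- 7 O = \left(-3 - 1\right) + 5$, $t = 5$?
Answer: $- \frac{147492}{49} \approx -3010.0$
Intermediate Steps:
$O = - \frac{1}{7}$ ($O = - \frac{\left(-3 - 1\right) + 5}{7} = - \frac{-4 + 5}{7} = \left(- \frac{1}{7}\right) 1 = - \frac{1}{7} \approx -0.14286$)
$p{\left(g \right)} = - \frac{102}{49} + \frac{34 g}{49}$ ($p{\left(g \right)} = \frac{\left(- \frac{1}{7} + 5\right) \left(g - 3\right)}{7} = \frac{\frac{34}{7} \left(-3 + g\right)}{7} = \frac{- \frac{102}{7} + \frac{34 g}{7}}{7} = - \frac{102}{49} + \frac{34 g}{49}$)
$p{\left(2 \right)} 4338 = \left(- \frac{102}{49} + \frac{34}{49} \cdot 2\right) 4338 = \left(- \frac{102}{49} + \frac{68}{49}\right) 4338 = \left(- \frac{34}{49}\right) 4338 = - \frac{147492}{49}$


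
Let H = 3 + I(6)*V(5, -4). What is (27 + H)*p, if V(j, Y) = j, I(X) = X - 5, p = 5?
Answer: 175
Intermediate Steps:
I(X) = -5 + X
H = 8 (H = 3 + (-5 + 6)*5 = 3 + 1*5 = 3 + 5 = 8)
(27 + H)*p = (27 + 8)*5 = 35*5 = 175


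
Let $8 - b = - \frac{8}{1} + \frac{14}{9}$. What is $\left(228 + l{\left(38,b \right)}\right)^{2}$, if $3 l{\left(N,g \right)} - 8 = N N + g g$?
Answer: $\frac{36068087056}{59049} \approx 6.1082 \cdot 10^{5}$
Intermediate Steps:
$b = \frac{130}{9}$ ($b = 8 - \left(- \frac{8}{1} + \frac{14}{9}\right) = 8 - \left(\left(-8\right) 1 + 14 \cdot \frac{1}{9}\right) = 8 - \left(-8 + \frac{14}{9}\right) = 8 - - \frac{58}{9} = 8 + \frac{58}{9} = \frac{130}{9} \approx 14.444$)
$l{\left(N,g \right)} = \frac{8}{3} + \frac{N^{2}}{3} + \frac{g^{2}}{3}$ ($l{\left(N,g \right)} = \frac{8}{3} + \frac{N N + g g}{3} = \frac{8}{3} + \frac{N^{2} + g^{2}}{3} = \frac{8}{3} + \left(\frac{N^{2}}{3} + \frac{g^{2}}{3}\right) = \frac{8}{3} + \frac{N^{2}}{3} + \frac{g^{2}}{3}$)
$\left(228 + l{\left(38,b \right)}\right)^{2} = \left(228 + \left(\frac{8}{3} + \frac{38^{2}}{3} + \frac{\left(\frac{130}{9}\right)^{2}}{3}\right)\right)^{2} = \left(228 + \left(\frac{8}{3} + \frac{1}{3} \cdot 1444 + \frac{1}{3} \cdot \frac{16900}{81}\right)\right)^{2} = \left(228 + \left(\frac{8}{3} + \frac{1444}{3} + \frac{16900}{243}\right)\right)^{2} = \left(228 + \frac{134512}{243}\right)^{2} = \left(\frac{189916}{243}\right)^{2} = \frac{36068087056}{59049}$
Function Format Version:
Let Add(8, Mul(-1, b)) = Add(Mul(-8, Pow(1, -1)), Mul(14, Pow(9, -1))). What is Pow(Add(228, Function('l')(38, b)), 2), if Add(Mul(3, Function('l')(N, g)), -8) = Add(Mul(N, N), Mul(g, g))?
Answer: Rational(36068087056, 59049) ≈ 6.1082e+5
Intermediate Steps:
b = Rational(130, 9) (b = Add(8, Mul(-1, Add(Mul(-8, Pow(1, -1)), Mul(14, Pow(9, -1))))) = Add(8, Mul(-1, Add(Mul(-8, 1), Mul(14, Rational(1, 9))))) = Add(8, Mul(-1, Add(-8, Rational(14, 9)))) = Add(8, Mul(-1, Rational(-58, 9))) = Add(8, Rational(58, 9)) = Rational(130, 9) ≈ 14.444)
Function('l')(N, g) = Add(Rational(8, 3), Mul(Rational(1, 3), Pow(N, 2)), Mul(Rational(1, 3), Pow(g, 2))) (Function('l')(N, g) = Add(Rational(8, 3), Mul(Rational(1, 3), Add(Mul(N, N), Mul(g, g)))) = Add(Rational(8, 3), Mul(Rational(1, 3), Add(Pow(N, 2), Pow(g, 2)))) = Add(Rational(8, 3), Add(Mul(Rational(1, 3), Pow(N, 2)), Mul(Rational(1, 3), Pow(g, 2)))) = Add(Rational(8, 3), Mul(Rational(1, 3), Pow(N, 2)), Mul(Rational(1, 3), Pow(g, 2))))
Pow(Add(228, Function('l')(38, b)), 2) = Pow(Add(228, Add(Rational(8, 3), Mul(Rational(1, 3), Pow(38, 2)), Mul(Rational(1, 3), Pow(Rational(130, 9), 2)))), 2) = Pow(Add(228, Add(Rational(8, 3), Mul(Rational(1, 3), 1444), Mul(Rational(1, 3), Rational(16900, 81)))), 2) = Pow(Add(228, Add(Rational(8, 3), Rational(1444, 3), Rational(16900, 243))), 2) = Pow(Add(228, Rational(134512, 243)), 2) = Pow(Rational(189916, 243), 2) = Rational(36068087056, 59049)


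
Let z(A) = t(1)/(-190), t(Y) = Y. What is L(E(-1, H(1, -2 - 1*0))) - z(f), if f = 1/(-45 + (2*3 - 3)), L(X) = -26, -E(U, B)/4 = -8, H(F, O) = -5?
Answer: -4939/190 ≈ -25.995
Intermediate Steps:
E(U, B) = 32 (E(U, B) = -4*(-8) = 32)
f = -1/42 (f = 1/(-45 + (6 - 3)) = 1/(-45 + 3) = 1/(-42) = -1/42 ≈ -0.023810)
z(A) = -1/190 (z(A) = 1/(-190) = 1*(-1/190) = -1/190)
L(E(-1, H(1, -2 - 1*0))) - z(f) = -26 - 1*(-1/190) = -26 + 1/190 = -4939/190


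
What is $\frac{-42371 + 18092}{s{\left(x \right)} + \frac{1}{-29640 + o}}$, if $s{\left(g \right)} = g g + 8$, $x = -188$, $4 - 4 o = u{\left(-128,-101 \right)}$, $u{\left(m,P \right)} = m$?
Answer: $- \frac{718828353}{1046666663} \approx -0.68678$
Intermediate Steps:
$o = 33$ ($o = 1 - -32 = 1 + 32 = 33$)
$s{\left(g \right)} = 8 + g^{2}$ ($s{\left(g \right)} = g^{2} + 8 = 8 + g^{2}$)
$\frac{-42371 + 18092}{s{\left(x \right)} + \frac{1}{-29640 + o}} = \frac{-42371 + 18092}{\left(8 + \left(-188\right)^{2}\right) + \frac{1}{-29640 + 33}} = - \frac{24279}{\left(8 + 35344\right) + \frac{1}{-29607}} = - \frac{24279}{35352 - \frac{1}{29607}} = - \frac{24279}{\frac{1046666663}{29607}} = \left(-24279\right) \frac{29607}{1046666663} = - \frac{718828353}{1046666663}$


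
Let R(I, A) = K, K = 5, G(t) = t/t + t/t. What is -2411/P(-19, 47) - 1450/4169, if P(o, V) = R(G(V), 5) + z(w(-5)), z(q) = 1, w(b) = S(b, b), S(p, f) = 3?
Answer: -10060159/25014 ≈ -402.18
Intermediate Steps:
G(t) = 2 (G(t) = 1 + 1 = 2)
R(I, A) = 5
w(b) = 3
P(o, V) = 6 (P(o, V) = 5 + 1 = 6)
-2411/P(-19, 47) - 1450/4169 = -2411/6 - 1450/4169 = -10060159/25014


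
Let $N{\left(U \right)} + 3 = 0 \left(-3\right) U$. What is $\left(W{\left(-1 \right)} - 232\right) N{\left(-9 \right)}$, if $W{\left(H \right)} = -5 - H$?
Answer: $708$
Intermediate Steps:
$N{\left(U \right)} = -3$ ($N{\left(U \right)} = -3 + 0 \left(-3\right) U = -3 + 0 U = -3 + 0 = -3$)
$\left(W{\left(-1 \right)} - 232\right) N{\left(-9 \right)} = \left(\left(-5 - -1\right) - 232\right) \left(-3\right) = \left(\left(-5 + 1\right) - 232\right) \left(-3\right) = \left(-4 - 232\right) \left(-3\right) = \left(-236\right) \left(-3\right) = 708$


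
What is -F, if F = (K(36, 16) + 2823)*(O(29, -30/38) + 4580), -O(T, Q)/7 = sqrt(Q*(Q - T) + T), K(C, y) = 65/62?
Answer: -400958390/31 + 1225637*sqrt(18959)/1178 ≈ -1.2791e+7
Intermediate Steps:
K(C, y) = 65/62 (K(C, y) = 65*(1/62) = 65/62)
O(T, Q) = -7*sqrt(T + Q*(Q - T)) (O(T, Q) = -7*sqrt(Q*(Q - T) + T) = -7*sqrt(T + Q*(Q - T)))
F = 400958390/31 - 1225637*sqrt(18959)/1178 (F = (65/62 + 2823)*(-7*sqrt(29 + (-30/38)**2 - 1*(-30/38)*29) + 4580) = 175091*(-7*sqrt(29 + (-30*1/38)**2 - 1*(-30*1/38)*29) + 4580)/62 = 175091*(-7*sqrt(29 + (-15/19)**2 - 1*(-15/19)*29) + 4580)/62 = 175091*(-7*sqrt(29 + 225/361 + 435/19) + 4580)/62 = 175091*(-7*sqrt(18959)/19 + 4580)/62 = 175091*(4580 - 7*sqrt(18959)/19)/62 = 400958390/31 - 1225637*sqrt(18959)/1178 ≈ 1.2791e+7)
-F = -(400958390/31 - 1225637*sqrt(18959)/1178) = -400958390/31 + 1225637*sqrt(18959)/1178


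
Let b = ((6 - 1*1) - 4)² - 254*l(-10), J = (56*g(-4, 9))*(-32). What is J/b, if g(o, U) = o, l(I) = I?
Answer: 1024/363 ≈ 2.8209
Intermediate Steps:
J = 7168 (J = (56*(-4))*(-32) = -224*(-32) = 7168)
b = 2541 (b = ((6 - 1*1) - 4)² - 254*(-10) = ((6 - 1) - 4)² + 2540 = (5 - 4)² + 2540 = 1² + 2540 = 1 + 2540 = 2541)
J/b = 7168/2541 = 7168*(1/2541) = 1024/363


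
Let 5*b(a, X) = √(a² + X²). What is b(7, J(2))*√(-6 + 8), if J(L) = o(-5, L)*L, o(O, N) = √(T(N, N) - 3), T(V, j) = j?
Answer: 3*√10/5 ≈ 1.8974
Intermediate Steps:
o(O, N) = √(-3 + N) (o(O, N) = √(N - 3) = √(-3 + N))
J(L) = L*√(-3 + L) (J(L) = √(-3 + L)*L = L*√(-3 + L))
b(a, X) = √(X² + a²)/5 (b(a, X) = √(a² + X²)/5 = √(X² + a²)/5)
b(7, J(2))*√(-6 + 8) = (√((2*√(-3 + 2))² + 7²)/5)*√(-6 + 8) = (√((2*√(-1))² + 49)/5)*√2 = (√((2*I)² + 49)/5)*√2 = (√(-4 + 49)/5)*√2 = (√45/5)*√2 = ((3*√5)/5)*√2 = (3*√5/5)*√2 = 3*√10/5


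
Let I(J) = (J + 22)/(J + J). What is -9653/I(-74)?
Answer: -357161/13 ≈ -27474.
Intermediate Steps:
I(J) = (22 + J)/(2*J) (I(J) = (22 + J)/((2*J)) = (22 + J)*(1/(2*J)) = (22 + J)/(2*J))
-9653/I(-74) = -9653*(-148/(22 - 74)) = -9653/((½)*(-1/74)*(-52)) = -9653/13/37 = -9653*37/13 = -357161/13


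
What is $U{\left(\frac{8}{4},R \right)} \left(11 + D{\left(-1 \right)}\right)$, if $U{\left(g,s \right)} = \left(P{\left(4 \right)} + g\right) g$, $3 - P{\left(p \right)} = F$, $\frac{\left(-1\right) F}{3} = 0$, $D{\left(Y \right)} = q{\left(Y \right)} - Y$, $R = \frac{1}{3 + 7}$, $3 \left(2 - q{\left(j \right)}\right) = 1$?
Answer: $\frac{410}{3} \approx 136.67$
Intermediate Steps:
$q{\left(j \right)} = \frac{5}{3}$ ($q{\left(j \right)} = 2 - \frac{1}{3} = \frac{5}{3}$)
$R = \frac{1}{10} \approx 0.1$
$D{\left(Y \right)} = \frac{5}{3} - Y$
$F = 0$ ($F = \left(-3\right) 0 = 0$)
$P{\left(p \right)} = 3$ ($P{\left(p \right)} = 3 - 0 = 3 + 0 = 3$)
$U{\left(g,s \right)} = g \left(3 + g\right)$ ($U{\left(g,s \right)} = \left(3 + g\right) g = g \left(3 + g\right)$)
$U{\left(\frac{8}{4},R \right)} \left(11 + D{\left(-1 \right)}\right) = \frac{8}{4} \left(3 + \frac{8}{4}\right) \left(11 + \left(\frac{5}{3} - -1\right)\right) = 8 \cdot \frac{1}{4} \left(3 + 8 \cdot \frac{1}{4}\right) \left(11 + \left(\frac{5}{3} + 1\right)\right) = 2 \left(3 + 2\right) \left(11 + \frac{8}{3}\right) = 2 \cdot 5 \cdot \frac{41}{3} = 10 \cdot \frac{41}{3} = \frac{410}{3}$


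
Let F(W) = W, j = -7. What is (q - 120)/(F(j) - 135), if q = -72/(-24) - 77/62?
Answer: 7331/8804 ≈ 0.83269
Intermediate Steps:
q = 109/62 (q = -72*(-1/24) - 77*1/62 = 3 - 77/62 = 109/62 ≈ 1.7581)
(q - 120)/(F(j) - 135) = (109/62 - 120)/(-7 - 135) = -7331/62/(-142) = -7331/62*(-1/142) = 7331/8804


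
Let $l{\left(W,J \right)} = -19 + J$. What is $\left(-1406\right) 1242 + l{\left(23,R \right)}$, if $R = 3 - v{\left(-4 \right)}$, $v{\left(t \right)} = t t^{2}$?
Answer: $-1746204$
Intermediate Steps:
$v{\left(t \right)} = t^{3}$
$R = 67$ ($R = 3 - \left(-4\right)^{3} = 3 - -64 = 3 + 64 = 67$)
$\left(-1406\right) 1242 + l{\left(23,R \right)} = \left(-1406\right) 1242 + \left(-19 + 67\right) = -1746252 + 48 = -1746204$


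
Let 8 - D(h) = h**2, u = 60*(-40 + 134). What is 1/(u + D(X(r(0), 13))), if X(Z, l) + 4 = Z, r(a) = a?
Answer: 1/5632 ≈ 0.00017756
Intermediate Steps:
X(Z, l) = -4 + Z
u = 5640 (u = 60*94 = 5640)
D(h) = 8 - h**2
1/(u + D(X(r(0), 13))) = 1/(5640 + (8 - (-4 + 0)**2)) = 1/(5640 + (8 - 1*(-4)**2)) = 1/(5640 + (8 - 1*16)) = 1/(5640 + (8 - 16)) = 1/(5640 - 8) = 1/5632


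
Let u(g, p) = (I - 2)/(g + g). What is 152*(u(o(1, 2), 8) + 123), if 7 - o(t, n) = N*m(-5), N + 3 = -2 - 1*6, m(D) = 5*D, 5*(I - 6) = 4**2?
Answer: 6262476/335 ≈ 18694.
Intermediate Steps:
I = 46/5 (I = 6 + (1/5)*4**2 = 6 + (1/5)*16 = 6 + 16/5 = 46/5 ≈ 9.2000)
N = -11 (N = -3 + (-2 - 1*6) = -3 + (-2 - 6) = -3 - 8 = -11)
o(t, n) = -268 (o(t, n) = 7 - (-11)*5*(-5) = 7 - (-11)*(-25) = 7 - 1*275 = 7 - 275 = -268)
u(g, p) = 18/(5*g) (u(g, p) = (46/5 - 2)/(g + g) = 36/(5*((2*g))) = 36*(1/(2*g))/5 = 18/(5*g))
152*(u(o(1, 2), 8) + 123) = 152*((18/5)/(-268) + 123) = 152*((18/5)*(-1/268) + 123) = 152*(-9/670 + 123) = 152*(82401/670) = 6262476/335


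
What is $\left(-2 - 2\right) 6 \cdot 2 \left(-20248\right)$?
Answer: $971904$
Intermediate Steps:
$\left(-2 - 2\right) 6 \cdot 2 \left(-20248\right) = \left(-4\right) 6 \cdot 2 \left(-20248\right) = \left(-24\right) 2 \left(-20248\right) = \left(-48\right) \left(-20248\right) = 971904$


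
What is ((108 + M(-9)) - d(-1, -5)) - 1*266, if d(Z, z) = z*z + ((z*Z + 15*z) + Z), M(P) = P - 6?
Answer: -127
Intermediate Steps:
M(P) = -6 + P
d(Z, z) = Z + z² + 15*z + Z*z (d(Z, z) = z² + ((Z*z + 15*z) + Z) = z² + ((15*z + Z*z) + Z) = z² + (Z + 15*z + Z*z) = Z + z² + 15*z + Z*z)
((108 + M(-9)) - d(-1, -5)) - 1*266 = ((108 + (-6 - 9)) - (-1 + (-5)² + 15*(-5) - 1*(-5))) - 1*266 = ((108 - 15) - (-1 + 25 - 75 + 5)) - 266 = (93 - 1*(-46)) - 266 = (93 + 46) - 266 = 139 - 266 = -127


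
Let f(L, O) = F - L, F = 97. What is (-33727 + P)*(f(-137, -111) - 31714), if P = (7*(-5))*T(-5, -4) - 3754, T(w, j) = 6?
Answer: 1186512680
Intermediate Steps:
f(L, O) = 97 - L
P = -3964 (P = (7*(-5))*6 - 3754 = -35*6 - 3754 = -210 - 3754 = -3964)
(-33727 + P)*(f(-137, -111) - 31714) = (-33727 - 3964)*((97 - 1*(-137)) - 31714) = -37691*((97 + 137) - 31714) = -37691*(234 - 31714) = -37691*(-31480) = 1186512680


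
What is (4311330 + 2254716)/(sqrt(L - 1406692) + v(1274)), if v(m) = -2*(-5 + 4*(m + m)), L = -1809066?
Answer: -3934606506/12303401 - 193119*I*sqrt(3215758)/12303401 ≈ -319.8 - 28.148*I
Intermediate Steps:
v(m) = 10 - 16*m (v(m) = -2*(-5 + 4*(2*m)) = -2*(-5 + 8*m) = 10 - 16*m)
(4311330 + 2254716)/(sqrt(L - 1406692) + v(1274)) = (4311330 + 2254716)/(sqrt(-1809066 - 1406692) + (10 - 16*1274)) = 6566046/(sqrt(-3215758) + (10 - 20384)) = 6566046/(I*sqrt(3215758) - 20374) = 6566046/(-20374 + I*sqrt(3215758))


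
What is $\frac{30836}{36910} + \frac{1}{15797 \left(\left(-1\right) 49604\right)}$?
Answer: $\frac{12081458255729}{14461234430540} \approx 0.83544$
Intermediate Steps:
$\frac{30836}{36910} + \frac{1}{15797 \left(\left(-1\right) 49604\right)} = 30836 \cdot \frac{1}{36910} + \frac{1}{15797 \left(-49604\right)} = \frac{15418}{18455} + \frac{1}{15797} \left(- \frac{1}{49604}\right) = \frac{15418}{18455} - \frac{1}{783594388} = \frac{12081458255729}{14461234430540}$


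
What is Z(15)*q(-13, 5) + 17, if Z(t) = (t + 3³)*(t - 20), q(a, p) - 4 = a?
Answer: 1907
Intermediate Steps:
q(a, p) = 4 + a
Z(t) = (-20 + t)*(27 + t) (Z(t) = (t + 27)*(-20 + t) = (27 + t)*(-20 + t) = (-20 + t)*(27 + t))
Z(15)*q(-13, 5) + 17 = (-540 + 15² + 7*15)*(4 - 13) + 17 = (-540 + 225 + 105)*(-9) + 17 = -210*(-9) + 17 = 1890 + 17 = 1907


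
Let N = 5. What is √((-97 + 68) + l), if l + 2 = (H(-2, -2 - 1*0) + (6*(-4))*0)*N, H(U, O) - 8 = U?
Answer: I ≈ 1.0*I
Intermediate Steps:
H(U, O) = 8 + U
l = 28 (l = -2 + ((8 - 2) + (6*(-4))*0)*5 = -2 + (6 - 24*0)*5 = -2 + (6 + 0)*5 = -2 + 6*5 = -2 + 30 = 28)
√((-97 + 68) + l) = √((-97 + 68) + 28) = √(-29 + 28) = √(-1) = I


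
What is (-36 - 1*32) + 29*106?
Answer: 3006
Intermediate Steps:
(-36 - 1*32) + 29*106 = (-36 - 32) + 3074 = -68 + 3074 = 3006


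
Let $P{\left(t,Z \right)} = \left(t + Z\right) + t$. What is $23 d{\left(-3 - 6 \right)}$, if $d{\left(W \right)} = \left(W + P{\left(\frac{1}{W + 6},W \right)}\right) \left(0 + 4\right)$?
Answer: $- \frac{5152}{3} \approx -1717.3$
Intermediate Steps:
$P{\left(t,Z \right)} = Z + 2 t$ ($P{\left(t,Z \right)} = \left(Z + t\right) + t = Z + 2 t$)
$d{\left(W \right)} = 8 W + \frac{8}{6 + W}$ ($d{\left(W \right)} = \left(W + \left(W + \frac{2}{W + 6}\right)\right) \left(0 + 4\right) = \left(W + \left(W + \frac{2}{6 + W}\right)\right) 4 = \left(2 W + \frac{2}{6 + W}\right) 4 = 8 W + \frac{8}{6 + W}$)
$23 d{\left(-3 - 6 \right)} = 23 \frac{8 \left(1 + \left(-3 - 6\right) \left(6 - 9\right)\right)}{6 - 9} = 23 \frac{8 \left(1 - 9 \left(6 - 9\right)\right)}{6 - 9} = 23 \frac{8 \left(1 - -27\right)}{-3} = 23 \cdot 8 \left(- \frac{1}{3}\right) \left(1 + 27\right) = 23 \cdot 8 \left(- \frac{1}{3}\right) 28 = 23 \left(- \frac{224}{3}\right) = - \frac{5152}{3}$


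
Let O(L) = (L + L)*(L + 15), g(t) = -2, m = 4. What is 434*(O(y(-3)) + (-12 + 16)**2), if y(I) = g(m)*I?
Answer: 116312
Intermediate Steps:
y(I) = -2*I
O(L) = 2*L*(15 + L) (O(L) = (2*L)*(15 + L) = 2*L*(15 + L))
434*(O(y(-3)) + (-12 + 16)**2) = 434*(2*(-2*(-3))*(15 - 2*(-3)) + (-12 + 16)**2) = 434*(2*6*(15 + 6) + 4**2) = 434*(2*6*21 + 16) = 434*(252 + 16) = 434*268 = 116312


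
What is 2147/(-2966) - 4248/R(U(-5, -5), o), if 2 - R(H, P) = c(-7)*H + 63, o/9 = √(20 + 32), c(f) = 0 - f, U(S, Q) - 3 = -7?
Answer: 4176239/32626 ≈ 128.00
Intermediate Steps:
U(S, Q) = -4 (U(S, Q) = 3 - 7 = -4)
c(f) = -f
o = 18*√13 (o = 9*√(20 + 32) = 9*√52 = 9*(2*√13) = 18*√13 ≈ 64.900)
R(H, P) = -61 - 7*H (R(H, P) = 2 - ((-1*(-7))*H + 63) = 2 - (7*H + 63) = 2 - (63 + 7*H) = 2 + (-63 - 7*H) = -61 - 7*H)
2147/(-2966) - 4248/R(U(-5, -5), o) = 2147/(-2966) - 4248/(-61 - 7*(-4)) = 2147*(-1/2966) - 4248/(-61 + 28) = -2147/2966 - 4248/(-33) = -2147/2966 - 4248*(-1/33) = -2147/2966 + 1416/11 = 4176239/32626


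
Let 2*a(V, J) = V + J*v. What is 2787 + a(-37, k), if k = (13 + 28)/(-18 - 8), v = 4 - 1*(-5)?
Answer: 143593/52 ≈ 2761.4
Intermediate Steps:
v = 9 (v = 4 + 5 = 9)
k = -41/26 (k = 41/(-26) = 41*(-1/26) = -41/26 ≈ -1.5769)
a(V, J) = V/2 + 9*J/2 (a(V, J) = (V + J*9)/2 = (V + 9*J)/2 = V/2 + 9*J/2)
2787 + a(-37, k) = 2787 + ((½)*(-37) + (9/2)*(-41/26)) = 2787 + (-37/2 - 369/52) = 2787 - 1331/52 = 143593/52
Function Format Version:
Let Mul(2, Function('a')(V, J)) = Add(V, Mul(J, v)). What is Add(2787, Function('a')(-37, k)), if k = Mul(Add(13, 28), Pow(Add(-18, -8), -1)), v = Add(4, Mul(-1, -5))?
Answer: Rational(143593, 52) ≈ 2761.4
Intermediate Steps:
v = 9 (v = Add(4, 5) = 9)
k = Rational(-41, 26) (k = Mul(41, Pow(-26, -1)) = Mul(41, Rational(-1, 26)) = Rational(-41, 26) ≈ -1.5769)
Function('a')(V, J) = Add(Mul(Rational(1, 2), V), Mul(Rational(9, 2), J)) (Function('a')(V, J) = Mul(Rational(1, 2), Add(V, Mul(J, 9))) = Mul(Rational(1, 2), Add(V, Mul(9, J))) = Add(Mul(Rational(1, 2), V), Mul(Rational(9, 2), J)))
Add(2787, Function('a')(-37, k)) = Add(2787, Add(Mul(Rational(1, 2), -37), Mul(Rational(9, 2), Rational(-41, 26)))) = Add(2787, Add(Rational(-37, 2), Rational(-369, 52))) = Add(2787, Rational(-1331, 52)) = Rational(143593, 52)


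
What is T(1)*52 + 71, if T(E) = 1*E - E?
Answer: 71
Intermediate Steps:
T(E) = 0 (T(E) = E - E = 0)
T(1)*52 + 71 = 0*52 + 71 = 0 + 71 = 71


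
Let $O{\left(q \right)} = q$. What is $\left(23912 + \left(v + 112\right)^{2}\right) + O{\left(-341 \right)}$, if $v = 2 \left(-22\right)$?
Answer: $28195$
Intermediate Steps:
$v = -44$
$\left(23912 + \left(v + 112\right)^{2}\right) + O{\left(-341 \right)} = \left(23912 + \left(-44 + 112\right)^{2}\right) - 341 = \left(23912 + 68^{2}\right) - 341 = \left(23912 + 4624\right) - 341 = 28536 - 341 = 28195$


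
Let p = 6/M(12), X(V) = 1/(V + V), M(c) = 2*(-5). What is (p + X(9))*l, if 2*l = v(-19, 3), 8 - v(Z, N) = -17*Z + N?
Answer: 2597/30 ≈ 86.567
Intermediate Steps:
M(c) = -10
X(V) = 1/(2*V)
v(Z, N) = 8 - N + 17*Z (v(Z, N) = 8 - (-17*Z + N) = 8 - (N - 17*Z) = 8 + (-N + 17*Z) = 8 - N + 17*Z)
p = -⅗ (p = 6/(-10) = 6*(-⅒) = -⅗ ≈ -0.60000)
l = -159 (l = (8 - 1*3 + 17*(-19))/2 = (8 - 3 - 323)/2 = (½)*(-318) = -159)
(p + X(9))*l = (-⅗ + (½)/9)*(-159) = (-⅗ + (½)*(⅑))*(-159) = (-⅗ + 1/18)*(-159) = -49/90*(-159) = 2597/30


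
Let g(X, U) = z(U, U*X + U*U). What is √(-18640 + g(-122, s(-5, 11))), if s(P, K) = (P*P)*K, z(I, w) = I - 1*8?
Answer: I*√18373 ≈ 135.55*I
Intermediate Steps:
z(I, w) = -8 + I (z(I, w) = I - 8 = -8 + I)
s(P, K) = K*P² (s(P, K) = P²*K = K*P²)
g(X, U) = -8 + U
√(-18640 + g(-122, s(-5, 11))) = √(-18640 + (-8 + 11*(-5)²)) = √(-18640 + (-8 + 11*25)) = √(-18640 + (-8 + 275)) = √(-18640 + 267) = √(-18373) = I*√18373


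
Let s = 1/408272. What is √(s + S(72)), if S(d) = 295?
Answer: 3*√341474847733/102068 ≈ 17.176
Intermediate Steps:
s = 1/408272 ≈ 2.4493e-6
√(s + S(72)) = √(1/408272 + 295) = √(120440241/408272) = 3*√341474847733/102068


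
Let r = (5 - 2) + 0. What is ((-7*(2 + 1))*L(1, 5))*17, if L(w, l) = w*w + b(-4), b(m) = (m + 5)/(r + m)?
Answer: 0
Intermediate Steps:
r = 3 (r = 3 + 0 = 3)
b(m) = (5 + m)/(3 + m) (b(m) = (m + 5)/(3 + m) = (5 + m)/(3 + m))
L(w, l) = -1 + w² (L(w, l) = w*w + (5 - 4)/(3 - 4) = w² + 1/(-1) = w² - 1*1 = w² - 1 = -1 + w²)
((-7*(2 + 1))*L(1, 5))*17 = ((-7*(2 + 1))*(-1 + 1²))*17 = ((-7*3)*(-1 + 1))*17 = -21*0*17 = 0*17 = 0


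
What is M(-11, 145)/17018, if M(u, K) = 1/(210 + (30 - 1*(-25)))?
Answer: 1/4509770 ≈ 2.2174e-7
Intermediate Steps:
M(u, K) = 1/265 (M(u, K) = 1/(210 + (30 + 25)) = 1/(210 + 55) = 1/265)
M(-11, 145)/17018 = (1/265)/17018 = (1/265)*(1/17018) = 1/4509770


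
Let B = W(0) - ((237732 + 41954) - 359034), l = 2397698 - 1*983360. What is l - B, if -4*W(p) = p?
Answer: 1334990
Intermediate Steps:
W(p) = -p/4
l = 1414338 (l = 2397698 - 983360 = 1414338)
B = 79348 (B = -¼*0 - ((237732 + 41954) - 359034) = 0 - (279686 - 359034) = 0 - 1*(-79348) = 0 + 79348 = 79348)
l - B = 1414338 - 1*79348 = 1414338 - 79348 = 1334990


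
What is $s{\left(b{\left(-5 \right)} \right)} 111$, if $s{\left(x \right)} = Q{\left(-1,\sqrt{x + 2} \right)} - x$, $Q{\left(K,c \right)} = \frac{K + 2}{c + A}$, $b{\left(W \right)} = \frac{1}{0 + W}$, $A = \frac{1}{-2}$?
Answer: $\frac{8991}{155} + \frac{1332 \sqrt{5}}{31} \approx 154.09$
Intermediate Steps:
$A = - \frac{1}{2} \approx -0.5$
$b{\left(W \right)} = \frac{1}{W}$
$Q{\left(K,c \right)} = \frac{2 + K}{- \frac{1}{2} + c}$ ($Q{\left(K,c \right)} = \frac{K + 2}{c - \frac{1}{2}} = \frac{2 + K}{- \frac{1}{2} + c}$)
$s{\left(x \right)} = - x + \frac{2}{-1 + 2 \sqrt{2 + x}}$ ($s{\left(x \right)} = \frac{2 \left(2 - 1\right)}{-1 + 2 \sqrt{x + 2}} - x = 2 \frac{1}{-1 + 2 \sqrt{2 + x}} 1 - x = \frac{2}{-1 + 2 \sqrt{2 + x}} - x = - x + \frac{2}{-1 + 2 \sqrt{2 + x}}$)
$s{\left(b{\left(-5 \right)} \right)} 111 = \frac{2 - \frac{-1 + 2 \sqrt{2 + \frac{1}{-5}}}{-5}}{-1 + 2 \sqrt{2 + \frac{1}{-5}}} \cdot 111 = \frac{2 - - \frac{-1 + 2 \sqrt{2 - \frac{1}{5}}}{5}}{-1 + 2 \sqrt{2 - \frac{1}{5}}} \cdot 111 = \frac{2 - - \frac{-1 + 2 \sqrt{\frac{9}{5}}}{5}}{-1 + 2 \sqrt{\frac{9}{5}}} \cdot 111 = \frac{2 - - \frac{-1 + 2 \frac{3 \sqrt{5}}{5}}{5}}{-1 + 2 \frac{3 \sqrt{5}}{5}} \cdot 111 = \frac{2 - - \frac{-1 + \frac{6 \sqrt{5}}{5}}{5}}{-1 + \frac{6 \sqrt{5}}{5}} \cdot 111 = \frac{2 - \left(\frac{1}{5} - \frac{6 \sqrt{5}}{25}\right)}{-1 + \frac{6 \sqrt{5}}{5}} \cdot 111 = \frac{\frac{9}{5} + \frac{6 \sqrt{5}}{25}}{-1 + \frac{6 \sqrt{5}}{5}} \cdot 111 = \frac{111 \left(\frac{9}{5} + \frac{6 \sqrt{5}}{25}\right)}{-1 + \frac{6 \sqrt{5}}{5}}$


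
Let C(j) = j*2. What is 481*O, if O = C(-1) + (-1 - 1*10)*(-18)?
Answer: 94276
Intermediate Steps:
C(j) = 2*j
O = 196 (O = 2*(-1) + (-1 - 1*10)*(-18) = -2 + (-1 - 10)*(-18) = -2 - 11*(-18) = -2 + 198 = 196)
481*O = 481*196 = 94276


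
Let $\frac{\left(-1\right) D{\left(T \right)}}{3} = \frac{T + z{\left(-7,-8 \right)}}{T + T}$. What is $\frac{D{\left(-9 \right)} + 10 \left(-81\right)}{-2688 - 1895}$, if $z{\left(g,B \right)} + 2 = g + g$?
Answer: $\frac{4885}{27498} \approx 0.17765$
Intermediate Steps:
$z{\left(g,B \right)} = -2 + 2 g$ ($z{\left(g,B \right)} = -2 + \left(g + g\right) = -2 + 2 g$)
$D{\left(T \right)} = - \frac{3 \left(-16 + T\right)}{2 T}$ ($D{\left(T \right)} = - 3 \frac{T + \left(-2 + 2 \left(-7\right)\right)}{T + T} = - 3 \frac{T - 16}{2 T} = - 3 \left(T - 16\right) \frac{1}{2 T} = - 3 \left(-16 + T\right) \frac{1}{2 T} = - 3 \frac{-16 + T}{2 T} = - \frac{3 \left(-16 + T\right)}{2 T}$)
$\frac{D{\left(-9 \right)} + 10 \left(-81\right)}{-2688 - 1895} = \frac{\left(- \frac{3}{2} + \frac{24}{-9}\right) + 10 \left(-81\right)}{-2688 - 1895} = \frac{\left(- \frac{3}{2} + 24 \left(- \frac{1}{9}\right)\right) - 810}{-4583} = \left(\left(- \frac{3}{2} - \frac{8}{3}\right) - 810\right) \left(- \frac{1}{4583}\right) = \left(- \frac{25}{6} - 810\right) \left(- \frac{1}{4583}\right) = \left(- \frac{4885}{6}\right) \left(- \frac{1}{4583}\right) = \frac{4885}{27498}$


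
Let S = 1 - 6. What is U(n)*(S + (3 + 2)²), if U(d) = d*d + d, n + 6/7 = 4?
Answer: 12760/49 ≈ 260.41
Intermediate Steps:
n = 22/7 (n = -6/7 + 4 = 22/7 ≈ 3.1429)
S = -5
U(d) = d + d² (U(d) = d² + d = d + d²)
U(n)*(S + (3 + 2)²) = (22*(1 + 22/7)/7)*(-5 + (3 + 2)²) = ((22/7)*(29/7))*(-5 + 5²) = 638*(-5 + 25)/49 = (638/49)*20 = 12760/49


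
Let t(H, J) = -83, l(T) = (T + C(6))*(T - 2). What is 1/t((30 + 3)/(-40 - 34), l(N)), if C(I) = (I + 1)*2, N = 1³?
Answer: -1/83 ≈ -0.012048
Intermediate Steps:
N = 1
C(I) = 2 + 2*I (C(I) = (1 + I)*2 = 2 + 2*I)
l(T) = (-2 + T)*(14 + T) (l(T) = (T + (2 + 2*6))*(T - 2) = (T + (2 + 12))*(-2 + T) = (T + 14)*(-2 + T) = (14 + T)*(-2 + T) = (-2 + T)*(14 + T))
1/t((30 + 3)/(-40 - 34), l(N)) = 1/(-83) = -1/83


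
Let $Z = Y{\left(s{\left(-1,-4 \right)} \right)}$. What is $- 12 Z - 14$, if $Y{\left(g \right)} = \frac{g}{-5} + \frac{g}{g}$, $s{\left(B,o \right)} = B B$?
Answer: $- \frac{118}{5} \approx -23.6$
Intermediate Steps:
$s{\left(B,o \right)} = B^{2}$
$Y{\left(g \right)} = 1 - \frac{g}{5}$ ($Y{\left(g \right)} = g \left(- \frac{1}{5}\right) + 1 = - \frac{g}{5} + 1 = 1 - \frac{g}{5}$)
$Z = \frac{4}{5}$ ($Z = 1 - \frac{\left(-1\right)^{2}}{5} = 1 - \frac{1}{5} = \frac{4}{5} \approx 0.8$)
$- 12 Z - 14 = \left(-12\right) \frac{4}{5} - 14 = - \frac{48}{5} - 14 = - \frac{118}{5}$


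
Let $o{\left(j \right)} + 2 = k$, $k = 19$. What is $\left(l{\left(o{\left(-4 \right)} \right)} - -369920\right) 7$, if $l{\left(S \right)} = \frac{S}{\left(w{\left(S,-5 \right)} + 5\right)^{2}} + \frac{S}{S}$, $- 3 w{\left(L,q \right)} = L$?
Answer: $\frac{10358859}{4} \approx 2.5897 \cdot 10^{6}$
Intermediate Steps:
$o{\left(j \right)} = 17$ ($o{\left(j \right)} = -2 + 19 = 17$)
$w{\left(L,q \right)} = - \frac{L}{3}$
$l{\left(S \right)} = 1 + \frac{S}{\left(5 - \frac{S}{3}\right)^{2}}$ ($l{\left(S \right)} = \frac{S}{\left(- \frac{S}{3} + 5\right)^{2}} + \frac{S}{S} = \frac{S}{\left(5 - \frac{S}{3}\right)^{2}} + 1 = 1 + \frac{S}{\left(5 - \frac{S}{3}\right)^{2}}$)
$\left(l{\left(o{\left(-4 \right)} \right)} - -369920\right) 7 = \left(\left(1 + 9 \cdot 17 \frac{1}{\left(-15 + 17\right)^{2}}\right) - -369920\right) 7 = \left(\left(1 + 9 \cdot 17 \cdot \frac{1}{4}\right) + 369920\right) 7 = \left(\left(1 + \frac{153}{4}\right) + 369920\right) 7 = \left(\frac{157}{4} + 369920\right) 7 = \frac{1479837}{4} \cdot 7 = \frac{10358859}{4}$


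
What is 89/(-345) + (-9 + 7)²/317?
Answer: -26833/109365 ≈ -0.24535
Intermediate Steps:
89/(-345) + (-9 + 7)²/317 = 89*(-1/345) + (-2)²*(1/317) = -89/345 + 4*(1/317) = -89/345 + 4/317 = -26833/109365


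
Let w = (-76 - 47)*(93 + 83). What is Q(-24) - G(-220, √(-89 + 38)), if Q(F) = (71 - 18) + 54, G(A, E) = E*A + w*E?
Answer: 107 + 21868*I*√51 ≈ 107.0 + 1.5617e+5*I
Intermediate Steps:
w = -21648 (w = -123*176 = -21648)
G(A, E) = -21648*E + A*E (G(A, E) = E*A - 21648*E = A*E - 21648*E = -21648*E + A*E)
Q(F) = 107 (Q(F) = 53 + 54 = 107)
Q(-24) - G(-220, √(-89 + 38)) = 107 - √(-89 + 38)*(-21648 - 220) = 107 - √(-51)*(-21868) = 107 - I*√51*(-21868) = 107 - (-21868)*I*√51 = 107 + 21868*I*√51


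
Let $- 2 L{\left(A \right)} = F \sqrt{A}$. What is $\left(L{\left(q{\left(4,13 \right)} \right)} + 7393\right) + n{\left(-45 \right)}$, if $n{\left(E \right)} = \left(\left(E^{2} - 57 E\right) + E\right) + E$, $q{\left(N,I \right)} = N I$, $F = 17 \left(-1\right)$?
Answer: $11893 + 17 \sqrt{13} \approx 11954.0$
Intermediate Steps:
$F = -17$
$q{\left(N,I \right)} = I N$
$n{\left(E \right)} = E^{2} - 55 E$ ($n{\left(E \right)} = \left(E^{2} - 56 E\right) + E = E^{2} - 55 E$)
$L{\left(A \right)} = \frac{17 \sqrt{A}}{2}$ ($L{\left(A \right)} = - \frac{\left(-17\right) \sqrt{A}}{2} = \frac{17 \sqrt{A}}{2}$)
$\left(L{\left(q{\left(4,13 \right)} \right)} + 7393\right) + n{\left(-45 \right)} = \left(\frac{17 \sqrt{13 \cdot 4}}{2} + 7393\right) - 45 \left(-55 - 45\right) = \left(\frac{17 \sqrt{52}}{2} + 7393\right) - -4500 = \left(\frac{17 \cdot 2 \sqrt{13}}{2} + 7393\right) + 4500 = \left(17 \sqrt{13} + 7393\right) + 4500 = \left(7393 + 17 \sqrt{13}\right) + 4500 = 11893 + 17 \sqrt{13}$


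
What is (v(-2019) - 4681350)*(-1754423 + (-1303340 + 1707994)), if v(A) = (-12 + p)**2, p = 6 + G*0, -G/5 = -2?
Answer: 6318692516466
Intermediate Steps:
G = 10 (G = -5*(-2) = 10)
p = 6 (p = 6 + 10*0 = 6 + 0 = 6)
v(A) = 36 (v(A) = (-12 + 6)**2 = (-6)**2 = 36)
(v(-2019) - 4681350)*(-1754423 + (-1303340 + 1707994)) = (36 - 4681350)*(-1754423 + (-1303340 + 1707994)) = -4681314*(-1754423 + 404654) = -4681314*(-1349769) = 6318692516466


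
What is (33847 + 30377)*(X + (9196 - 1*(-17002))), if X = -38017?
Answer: -759063456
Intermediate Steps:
(33847 + 30377)*(X + (9196 - 1*(-17002))) = (33847 + 30377)*(-38017 + (9196 - 1*(-17002))) = 64224*(-38017 + (9196 + 17002)) = 64224*(-38017 + 26198) = 64224*(-11819) = -759063456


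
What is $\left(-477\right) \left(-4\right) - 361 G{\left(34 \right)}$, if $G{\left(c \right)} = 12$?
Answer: $-2424$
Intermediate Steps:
$\left(-477\right) \left(-4\right) - 361 G{\left(34 \right)} = \left(-477\right) \left(-4\right) - 4332 = 1908 - 4332 = -2424$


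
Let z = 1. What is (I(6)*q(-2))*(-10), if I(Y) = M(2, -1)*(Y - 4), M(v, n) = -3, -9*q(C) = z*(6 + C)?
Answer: -80/3 ≈ -26.667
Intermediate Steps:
q(C) = -2/3 - C/9 (q(C) = -(6 + C)/9 = -2/3 - C/9)
I(Y) = 12 - 3*Y (I(Y) = -3*(Y - 4) = -3*(-4 + Y) = 12 - 3*Y)
(I(6)*q(-2))*(-10) = ((12 - 3*6)*(-2/3 - 1/9*(-2)))*(-10) = ((12 - 18)*(-2/3 + 2/9))*(-10) = -6*(-4/9)*(-10) = (8/3)*(-10) = -80/3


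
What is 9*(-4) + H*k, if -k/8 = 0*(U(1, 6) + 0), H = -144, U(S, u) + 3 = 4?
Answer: -36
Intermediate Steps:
U(S, u) = 1 (U(S, u) = -3 + 4 = 1)
k = 0 (k = -0*(1 + 0) = -0 = -8*0 = 0)
9*(-4) + H*k = 9*(-4) - 144*0 = -36 + 0 = -36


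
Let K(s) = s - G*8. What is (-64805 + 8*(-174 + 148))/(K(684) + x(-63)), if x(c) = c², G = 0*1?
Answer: -21671/1551 ≈ -13.972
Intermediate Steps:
G = 0
K(s) = s (K(s) = s - 0*8 = s - 1*0 = s + 0 = s)
(-64805 + 8*(-174 + 148))/(K(684) + x(-63)) = (-64805 + 8*(-174 + 148))/(684 + (-63)²) = (-64805 + 8*(-26))/(684 + 3969) = (-64805 - 208)/4653 = -65013*1/4653 = -21671/1551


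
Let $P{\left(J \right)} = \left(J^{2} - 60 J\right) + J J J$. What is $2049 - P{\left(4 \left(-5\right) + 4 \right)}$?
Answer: $4929$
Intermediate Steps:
$P{\left(J \right)} = J^{2} + J^{3} - 60 J$ ($P{\left(J \right)} = \left(J^{2} - 60 J\right) + J^{2} J = \left(J^{2} - 60 J\right) + J^{3} = J^{2} + J^{3} - 60 J$)
$2049 - P{\left(4 \left(-5\right) + 4 \right)} = 2049 - \left(4 \left(-5\right) + 4\right) \left(-60 + \left(4 \left(-5\right) + 4\right) + \left(4 \left(-5\right) + 4\right)^{2}\right) = 2049 - \left(-20 + 4\right) \left(-60 + \left(-20 + 4\right) + \left(-20 + 4\right)^{2}\right) = 2049 - - 16 \left(-60 - 16 + \left(-16\right)^{2}\right) = 2049 - - 16 \left(-60 - 16 + 256\right) = 2049 - \left(-16\right) 180 = 2049 - -2880 = 2049 + 2880 = 4929$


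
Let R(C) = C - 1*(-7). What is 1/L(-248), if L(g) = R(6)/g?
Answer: -248/13 ≈ -19.077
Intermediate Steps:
R(C) = 7 + C (R(C) = C + 7 = 7 + C)
L(g) = 13/g (L(g) = (7 + 6)/g = 13/g)
1/L(-248) = 1/(13/(-248)) = 1/(13*(-1/248)) = 1/(-13/248) = -248/13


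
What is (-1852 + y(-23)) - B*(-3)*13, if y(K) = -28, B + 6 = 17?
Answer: -1451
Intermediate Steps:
B = 11 (B = -6 + 17 = 11)
(-1852 + y(-23)) - B*(-3)*13 = (-1852 - 28) - 11*(-3)*13 = -1880 - (-33)*13 = -1880 - 1*(-429) = -1880 + 429 = -1451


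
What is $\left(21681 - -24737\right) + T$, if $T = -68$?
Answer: $46350$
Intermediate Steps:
$\left(21681 - -24737\right) + T = \left(21681 - -24737\right) - 68 = \left(21681 + 24737\right) - 68 = 46418 - 68 = 46350$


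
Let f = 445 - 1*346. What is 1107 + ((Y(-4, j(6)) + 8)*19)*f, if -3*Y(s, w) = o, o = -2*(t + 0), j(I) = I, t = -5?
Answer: 9885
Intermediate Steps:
o = 10 (o = -2*(-5 + 0) = -2*(-5) = 10)
Y(s, w) = -10/3 (Y(s, w) = -⅓*10 = -10/3)
f = 99 (f = 445 - 346 = 99)
1107 + ((Y(-4, j(6)) + 8)*19)*f = 1107 + ((-10/3 + 8)*19)*99 = 1107 + ((14/3)*19)*99 = 1107 + (266/3)*99 = 1107 + 8778 = 9885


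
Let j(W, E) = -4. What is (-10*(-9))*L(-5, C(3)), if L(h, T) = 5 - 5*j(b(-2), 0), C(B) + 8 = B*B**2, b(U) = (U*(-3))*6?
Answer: 2250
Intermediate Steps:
b(U) = -18*U (b(U) = -3*U*6 = -18*U)
C(B) = -8 + B**3 (C(B) = -8 + B*B**2 = -8 + B**3)
L(h, T) = 25 (L(h, T) = 5 - 5*(-4) = 5 + 20 = 25)
(-10*(-9))*L(-5, C(3)) = -10*(-9)*25 = 90*25 = 2250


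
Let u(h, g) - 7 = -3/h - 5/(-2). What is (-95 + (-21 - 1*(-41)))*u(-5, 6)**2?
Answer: -30603/4 ≈ -7650.8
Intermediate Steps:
u(h, g) = 19/2 - 3/h (u(h, g) = 7 + (-3/h - 5/(-2)) = 7 + (-3/h - 5*(-1/2)) = 7 + (-3/h + 5/2) = 7 + (5/2 - 3/h) = 19/2 - 3/h)
(-95 + (-21 - 1*(-41)))*u(-5, 6)**2 = (-95 + (-21 - 1*(-41)))*(19/2 - 3/(-5))**2 = (-95 + (-21 + 41))*(19/2 - 3*(-1/5))**2 = (-95 + 20)*(19/2 + 3/5)**2 = -75*(101/10)**2 = -75*10201/100 = -30603/4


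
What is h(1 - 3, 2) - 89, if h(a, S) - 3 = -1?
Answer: -87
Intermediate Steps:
h(a, S) = 2 (h(a, S) = 3 - 1 = 2)
h(1 - 3, 2) - 89 = 2 - 89 = -87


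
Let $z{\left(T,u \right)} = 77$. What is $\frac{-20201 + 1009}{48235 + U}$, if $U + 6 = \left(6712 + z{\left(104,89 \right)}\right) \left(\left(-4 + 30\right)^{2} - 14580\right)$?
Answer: $\frac{19192}{94346027} \approx 0.00020342$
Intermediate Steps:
$U = -94394262$ ($U = -6 + \left(6712 + 77\right) \left(\left(-4 + 30\right)^{2} - 14580\right) = -6 + 6789 \left(26^{2} - 14580\right) = -6 + 6789 \left(676 - 14580\right) = -6 + 6789 \left(-13904\right) = -6 - 94394256 = -94394262$)
$\frac{-20201 + 1009}{48235 + U} = \frac{-20201 + 1009}{48235 - 94394262} = - \frac{19192}{-94346027} = \left(-19192\right) \left(- \frac{1}{94346027}\right) = \frac{19192}{94346027}$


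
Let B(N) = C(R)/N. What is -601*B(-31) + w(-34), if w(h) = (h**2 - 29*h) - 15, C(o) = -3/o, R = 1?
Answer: 64134/31 ≈ 2068.8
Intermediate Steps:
w(h) = -15 + h**2 - 29*h
B(N) = -3/N (B(N) = (-3/1)/N = (-3*1)/N = -3/N)
-601*B(-31) + w(-34) = -(-1803)/(-31) + (-15 + (-34)**2 - 29*(-34)) = -(-1803)*(-1)/31 + (-15 + 1156 + 986) = -601*3/31 + 2127 = -1803/31 + 2127 = 64134/31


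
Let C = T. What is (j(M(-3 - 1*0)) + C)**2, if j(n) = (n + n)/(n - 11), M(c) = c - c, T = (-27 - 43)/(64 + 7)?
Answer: 4900/5041 ≈ 0.97203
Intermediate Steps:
T = -70/71 ≈ -0.98592
C = -70/71 ≈ -0.98592
M(c) = 0
j(n) = 2*n/(-11 + n) (j(n) = (2*n)/(-11 + n) = 2*n/(-11 + n))
(j(M(-3 - 1*0)) + C)**2 = (2*0/(-11 + 0) - 70/71)**2 = (2*0/(-11) - 70/71)**2 = (2*0*(-1/11) - 70/71)**2 = (0 - 70/71)**2 = (-70/71)**2 = 4900/5041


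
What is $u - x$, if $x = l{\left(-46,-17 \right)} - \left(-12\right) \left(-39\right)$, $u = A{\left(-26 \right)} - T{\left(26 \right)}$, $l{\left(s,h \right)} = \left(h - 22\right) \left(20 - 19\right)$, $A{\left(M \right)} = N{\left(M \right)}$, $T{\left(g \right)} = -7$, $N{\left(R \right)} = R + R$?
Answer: $462$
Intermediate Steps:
$N{\left(R \right)} = 2 R$
$A{\left(M \right)} = 2 M$
$l{\left(s,h \right)} = -22 + h$ ($l{\left(s,h \right)} = \left(-22 + h\right) 1 = -22 + h$)
$u = -45$ ($u = 2 \left(-26\right) - -7 = -52 + 7 = -45$)
$x = -507$ ($x = \left(-22 - 17\right) - \left(-12\right) \left(-39\right) = -39 - 468 = -507$)
$u - x = -45 - -507 = -45 + 507 = 462$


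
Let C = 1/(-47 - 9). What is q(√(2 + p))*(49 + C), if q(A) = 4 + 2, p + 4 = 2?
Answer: 8229/28 ≈ 293.89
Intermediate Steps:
p = -2 (p = -4 + 2 = -2)
q(A) = 6
C = -1/56 (C = 1/(-56) = -1/56 ≈ -0.017857)
q(√(2 + p))*(49 + C) = 6*(49 - 1/56) = 6*(2743/56) = 8229/28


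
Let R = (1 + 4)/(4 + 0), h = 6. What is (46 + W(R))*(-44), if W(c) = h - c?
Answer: -2233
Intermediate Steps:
R = 5/4 ≈ 1.2500
W(c) = 6 - c
(46 + W(R))*(-44) = (46 + (6 - 1*5/4))*(-44) = (46 + (6 - 5/4))*(-44) = (46 + 19/4)*(-44) = (203/4)*(-44) = -2233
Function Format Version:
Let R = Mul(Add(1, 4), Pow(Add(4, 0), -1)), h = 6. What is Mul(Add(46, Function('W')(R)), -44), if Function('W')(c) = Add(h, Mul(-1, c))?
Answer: -2233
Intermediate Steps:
R = Rational(5, 4) (R = Mul(5, Pow(4, -1)) = Mul(5, Rational(1, 4)) = Rational(5, 4) ≈ 1.2500)
Function('W')(c) = Add(6, Mul(-1, c))
Mul(Add(46, Function('W')(R)), -44) = Mul(Add(46, Add(6, Mul(-1, Rational(5, 4)))), -44) = Mul(Add(46, Add(6, Rational(-5, 4))), -44) = Mul(Add(46, Rational(19, 4)), -44) = Mul(Rational(203, 4), -44) = -2233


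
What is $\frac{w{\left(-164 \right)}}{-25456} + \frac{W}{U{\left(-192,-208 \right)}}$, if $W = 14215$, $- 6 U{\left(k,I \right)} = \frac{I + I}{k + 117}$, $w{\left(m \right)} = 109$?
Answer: $- \frac{2544308021}{165464} \approx -15377.0$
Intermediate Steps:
$U{\left(k,I \right)} = - \frac{I}{3 \left(117 + k\right)}$ ($U{\left(k,I \right)} = - \frac{\left(I + I\right) \frac{1}{k + 117}}{6} = - \frac{2 I \frac{1}{117 + k}}{6} = - \frac{I}{3 \left(117 + k\right)}$)
$\frac{w{\left(-164 \right)}}{-25456} + \frac{W}{U{\left(-192,-208 \right)}} = \frac{109}{-25456} + \frac{14215}{\left(-1\right) \left(-208\right) \frac{1}{351 + 3 \left(-192\right)}} = 109 \left(- \frac{1}{25456}\right) + \frac{14215}{\left(-1\right) \left(-208\right) \frac{1}{351 - 576}} = - \frac{109}{25456} + \frac{14215}{\left(-1\right) \left(-208\right) \frac{1}{-225}} = - \frac{109}{25456} + \frac{14215}{\left(-1\right) \left(-208\right) \left(- \frac{1}{225}\right)} = - \frac{109}{25456} + \frac{14215}{- \frac{208}{225}} = - \frac{109}{25456} + 14215 \left(- \frac{225}{208}\right) = - \frac{109}{25456} - \frac{3198375}{208} = - \frac{2544308021}{165464}$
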